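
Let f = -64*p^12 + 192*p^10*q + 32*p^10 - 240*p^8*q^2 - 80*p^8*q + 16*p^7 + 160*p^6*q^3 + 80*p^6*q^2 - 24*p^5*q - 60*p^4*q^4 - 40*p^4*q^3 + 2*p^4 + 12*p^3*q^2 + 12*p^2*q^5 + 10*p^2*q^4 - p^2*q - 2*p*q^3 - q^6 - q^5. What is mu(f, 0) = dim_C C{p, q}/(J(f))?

The Hessian of f at 0 is [[0, 0], [0, 0]] with rank 0, so corank 2. A Groebner basis of the Jacobian ideal J(f) in C{p,q} is {p^3, p^2*q + p^2/6 + p*q^2/6, p*q + q^3}; counting standard monomials gives mu = 7. Corank 2; j^3 = -p^2*q has shape L^2 M (L != M), so D-series; mu = 7 gives D_7.

7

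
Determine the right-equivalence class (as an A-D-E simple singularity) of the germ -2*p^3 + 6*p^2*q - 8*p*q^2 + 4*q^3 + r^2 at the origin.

The Hessian of f at 0 has rank 1. Corank 2; j^3 = -2*(p - q)*(p^2 - 2*p*q + 2*q^2) splits into three distinct lines over C (the quadratic factor has nonzero discriminant), so D_4.

D4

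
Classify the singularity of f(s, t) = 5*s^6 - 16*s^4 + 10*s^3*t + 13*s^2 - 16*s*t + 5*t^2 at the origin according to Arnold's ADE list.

The Hessian of f at 0 has rank 2. Corank 0: nondegenerate Morse point, so A_1.

A1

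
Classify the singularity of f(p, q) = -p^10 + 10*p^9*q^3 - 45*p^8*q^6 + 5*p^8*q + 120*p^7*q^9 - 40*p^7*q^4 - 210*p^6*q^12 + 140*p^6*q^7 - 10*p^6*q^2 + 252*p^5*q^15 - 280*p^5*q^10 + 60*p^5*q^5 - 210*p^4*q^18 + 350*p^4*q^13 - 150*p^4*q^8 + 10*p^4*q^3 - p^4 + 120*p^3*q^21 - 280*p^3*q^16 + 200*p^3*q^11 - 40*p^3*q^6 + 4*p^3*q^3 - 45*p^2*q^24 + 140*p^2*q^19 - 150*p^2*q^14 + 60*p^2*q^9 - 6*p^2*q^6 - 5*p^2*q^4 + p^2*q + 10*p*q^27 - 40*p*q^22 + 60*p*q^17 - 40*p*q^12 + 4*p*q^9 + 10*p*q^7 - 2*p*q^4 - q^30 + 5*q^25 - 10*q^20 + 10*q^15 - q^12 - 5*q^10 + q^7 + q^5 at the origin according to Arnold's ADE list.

D_6

The Hessian of f at 0 is [[0, 0], [0, 0]] with rank 0, so corank 2. A Groebner basis of the Jacobian ideal J(f) in C{p,q} is {-p*q + q^4, p*q^2, p^2 + 5*p*q}; counting standard monomials gives mu = 6. Corank 2; j^3 = p^2*q has shape L^2 M (L != M), so D-series; mu = 6 gives D_6.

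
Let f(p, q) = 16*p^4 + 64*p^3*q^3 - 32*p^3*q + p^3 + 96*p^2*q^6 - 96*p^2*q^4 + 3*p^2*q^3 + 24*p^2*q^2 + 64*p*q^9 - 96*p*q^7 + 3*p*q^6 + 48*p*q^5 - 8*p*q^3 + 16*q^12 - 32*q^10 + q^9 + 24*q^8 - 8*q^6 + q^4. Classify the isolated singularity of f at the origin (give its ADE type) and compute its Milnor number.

The Hessian of f at 0 is [[0, 0], [0, 0]] with rank 0, so corank 2. A Groebner basis of the Jacobian ideal J(f) in C{p,q} is {q^4, p*q^2 - q^3/6, p^2}; counting standard monomials gives mu = 6. Corank 2; j^3 = p^3 is a perfect cube, so E-series; the 4-jet and mu = 6 give E_6.

Type E6, Milnor number mu = 6.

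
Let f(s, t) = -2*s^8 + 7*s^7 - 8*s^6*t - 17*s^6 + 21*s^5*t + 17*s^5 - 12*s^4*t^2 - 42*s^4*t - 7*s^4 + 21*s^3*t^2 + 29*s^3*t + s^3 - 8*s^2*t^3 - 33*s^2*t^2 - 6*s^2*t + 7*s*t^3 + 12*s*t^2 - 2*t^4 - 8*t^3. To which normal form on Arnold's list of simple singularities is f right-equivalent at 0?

E_{7}

The Hessian of f at 0 is [[0, 0], [0, 0]] with rank 0, so corank 2. A Groebner basis of the Jacobian ideal J(f) in C{s,t} is {-3*s^2/187 + 12*s*t/187 + t^4 + t^3/187 - 12*t^2/187, s^3 - 270*s^2/187 + 1080*s*t/187 - 1406*t^3/187 - 1080*t^2/187, s^2*t - 89*s^2/187 + 356*s*t/187 - 2155*t^3/561 - 356*t^2/187, -2*s^2/17 + s*t^2 + 8*s*t/17 - 100*t^3/51 - 8*t^2/17}; counting standard monomials gives mu = 7. Corank 2; j^3 = (s - 2*t)^3 is a perfect cube, so E-series; the 4-jet and mu = 7 give E_7.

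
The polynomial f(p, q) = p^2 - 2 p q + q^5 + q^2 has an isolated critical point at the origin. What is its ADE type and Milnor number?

The Hessian of f at 0 has rank 1. Corank 1: A-series; mu = 4 gives A_4.

Type A4, Milnor number mu = 4.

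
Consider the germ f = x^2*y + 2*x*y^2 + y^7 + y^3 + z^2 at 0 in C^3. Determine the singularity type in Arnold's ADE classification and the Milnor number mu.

The Hessian of f at 0 is [[0, 0, 0], [0, 0, 0], [0, 0, 2]] with rank 1, so corank 2. A Groebner basis of the Jacobian ideal J(f) in C{x,y,z} is {x^2/7 + y^6 - y^2/7, x^3 + y^3, x*y + y^2, z}; counting standard monomials gives mu = 8. Corank 2; j^3 = y*(x + y)^2 has shape L^2 M (L != M), so D-series; mu = 8 gives D_8.

Type D_8, Milnor number mu = 8.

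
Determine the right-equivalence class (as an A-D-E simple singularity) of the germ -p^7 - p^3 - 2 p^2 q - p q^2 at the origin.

D_{8}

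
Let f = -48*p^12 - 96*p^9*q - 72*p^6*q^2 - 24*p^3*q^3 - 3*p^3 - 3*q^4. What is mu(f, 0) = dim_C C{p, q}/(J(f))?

The Hessian of f at 0 is [[0, 0], [0, 0]] with rank 0, so corank 2. A Groebner basis of the Jacobian ideal J(f) in C{p,q} is {q^3, p^2}; counting standard monomials gives mu = 6. Corank 2; j^3 = -3*p^3 is a perfect cube, so E-series; the 4-jet and mu = 6 give E_6.

6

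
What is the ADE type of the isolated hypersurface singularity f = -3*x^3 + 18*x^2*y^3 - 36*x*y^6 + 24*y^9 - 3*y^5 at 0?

The Hessian of f at 0 is [[0, 0], [0, 0]] with rank 0, so corank 2. A Groebner basis of the Jacobian ideal J(f) in C{x,y} is {-x^2/4 + x*y^3, y^4, x^3, x^2*y}; counting standard monomials gives mu = 8. Corank 2; j^3 = -3*x^3 is a perfect cube, so E-series; the 5-jet and mu = 8 give E_8.

E8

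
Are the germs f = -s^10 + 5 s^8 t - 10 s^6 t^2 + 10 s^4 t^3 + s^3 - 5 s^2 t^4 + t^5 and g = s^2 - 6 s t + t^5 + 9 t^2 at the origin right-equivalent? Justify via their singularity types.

The Hessian of f at 0 is [[0, 0], [0, 0]] with rank 0, so corank 2. A Groebner basis of the Jacobian ideal J(f) in C{s,t} is {t^4, s^2}; counting standard monomials gives mu = 8. Corank 2; j^3 = s^3 is a perfect cube, so E-series; the 5-jet and mu = 8 give E_8. The Hessian of g at 0 is [[2, -6], [-6, 18]] with rank 1, so corank 1. A Groebner basis of the Jacobian ideal J(g) in C{s,t} is {t^4, s - 3*t}; counting standard monomials gives mu = 4. Corank 1: A-series; mu = 4 gives A_4. f is E_8 but g is A_4, hence not right-equivalent.

No.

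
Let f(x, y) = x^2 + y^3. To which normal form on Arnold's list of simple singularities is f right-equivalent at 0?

A2

The Hessian of f at 0 has rank 1. Corank 1: A-series; mu = 2 gives A_2.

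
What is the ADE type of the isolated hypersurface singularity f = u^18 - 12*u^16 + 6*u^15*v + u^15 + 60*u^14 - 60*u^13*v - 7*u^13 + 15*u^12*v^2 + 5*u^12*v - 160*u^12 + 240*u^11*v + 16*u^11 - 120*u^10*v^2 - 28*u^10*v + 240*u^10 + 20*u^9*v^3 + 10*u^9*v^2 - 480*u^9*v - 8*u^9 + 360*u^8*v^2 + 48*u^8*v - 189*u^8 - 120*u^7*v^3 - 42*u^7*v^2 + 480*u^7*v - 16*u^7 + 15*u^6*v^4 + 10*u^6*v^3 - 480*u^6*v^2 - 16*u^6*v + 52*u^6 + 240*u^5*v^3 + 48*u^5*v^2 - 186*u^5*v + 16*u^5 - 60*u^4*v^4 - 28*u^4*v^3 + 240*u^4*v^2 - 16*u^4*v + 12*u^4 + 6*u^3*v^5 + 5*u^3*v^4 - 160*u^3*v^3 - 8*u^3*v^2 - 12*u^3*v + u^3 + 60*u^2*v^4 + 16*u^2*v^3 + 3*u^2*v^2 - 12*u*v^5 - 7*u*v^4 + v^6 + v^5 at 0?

E_8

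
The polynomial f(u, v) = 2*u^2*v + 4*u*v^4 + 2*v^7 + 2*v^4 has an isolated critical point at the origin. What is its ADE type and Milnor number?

The Hessian of f at 0 has rank 0. Corank 2; j^3 = 2*u^2*v has shape L^2 M (L != M), so D-series; mu = 5 gives D_5.

Type D5, Milnor number mu = 5.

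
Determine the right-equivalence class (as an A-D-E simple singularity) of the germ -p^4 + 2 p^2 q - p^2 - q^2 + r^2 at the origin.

A1

The Hessian of f at 0 is [[-2, 0, 0], [0, -2, 0], [0, 0, 2]] with rank 3, so corank 0. A Groebner basis of the Jacobian ideal J(f) in C{p,q,r} is {p, q, r}; counting standard monomials gives mu = 1. Corank 0: nondegenerate Morse point, so A_1.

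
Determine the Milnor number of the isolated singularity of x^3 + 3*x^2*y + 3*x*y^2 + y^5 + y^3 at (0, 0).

8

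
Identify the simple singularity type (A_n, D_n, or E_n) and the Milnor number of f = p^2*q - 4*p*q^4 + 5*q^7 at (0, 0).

Type D8, Milnor number mu = 8.

The Hessian of f at 0 has rank 0. Corank 2; j^3 = p^2*q has shape L^2 M (L != M), so D-series; mu = 8 gives D_8.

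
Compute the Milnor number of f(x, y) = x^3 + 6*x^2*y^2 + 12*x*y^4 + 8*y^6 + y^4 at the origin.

6

The Hessian of f at 0 is [[0, 0], [0, 0]] with rank 0, so corank 2. A Groebner basis of the Jacobian ideal J(f) in C{x,y} is {x^3, x^2*y, x^2/4 + x*y^2, y^3}; counting standard monomials gives mu = 6. Corank 2; j^3 = x^3 is a perfect cube, so E-series; the 4-jet and mu = 6 give E_6.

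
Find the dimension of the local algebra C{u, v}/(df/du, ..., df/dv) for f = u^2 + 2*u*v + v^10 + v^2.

9

The Hessian of f at 0 has rank 1. Corank 1: A-series; mu = 9 gives A_9.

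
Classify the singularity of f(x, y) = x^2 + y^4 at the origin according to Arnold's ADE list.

A3

The Hessian of f at 0 is [[2, 0], [0, 0]] with rank 1, so corank 1. A Groebner basis of the Jacobian ideal J(f) in C{x,y} is {y^3, x}; counting standard monomials gives mu = 3. Corank 1: A-series; mu = 3 gives A_3.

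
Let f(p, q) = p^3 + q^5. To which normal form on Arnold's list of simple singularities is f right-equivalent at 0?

E_{8}

The Hessian of f at 0 has rank 0. Corank 2; j^3 = p^3 is a perfect cube, so E-series; the 5-jet and mu = 8 give E_8.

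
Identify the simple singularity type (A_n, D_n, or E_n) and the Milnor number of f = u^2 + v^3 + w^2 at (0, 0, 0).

The Hessian of f at 0 is [[2, 0, 0], [0, 0, 0], [0, 0, 2]] with rank 2, so corank 1. A Groebner basis of the Jacobian ideal J(f) in C{u,v,w} is {v^2, u, w}; counting standard monomials gives mu = 2. Corank 1: A-series; mu = 2 gives A_2.

Type A_{2}, Milnor number mu = 2.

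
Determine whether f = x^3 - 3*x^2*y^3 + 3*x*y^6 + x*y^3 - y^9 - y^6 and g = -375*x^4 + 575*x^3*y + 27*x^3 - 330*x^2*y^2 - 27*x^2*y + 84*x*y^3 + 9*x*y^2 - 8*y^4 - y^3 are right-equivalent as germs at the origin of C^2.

Yes.

The Hessian of f at 0 has rank 0. Corank 2; j^3 = x^3 is a perfect cube, so E-series; the 4-jet and mu = 7 give E_7. The Hessian of g at 0 has rank 0. Corank 2; j^3 = (3*x - y)^3 is a perfect cube, so E-series; the 4-jet and mu = 7 give E_7. Both have type E_7, hence right-equivalent.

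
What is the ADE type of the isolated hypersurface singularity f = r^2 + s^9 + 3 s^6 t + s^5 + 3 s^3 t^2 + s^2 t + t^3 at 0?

The Hessian of f at 0 has rank 1. Corank 2; j^3 = t*(s^2 + t^2) splits into three distinct lines over C (the quadratic factor has nonzero discriminant), so D_4.

D_4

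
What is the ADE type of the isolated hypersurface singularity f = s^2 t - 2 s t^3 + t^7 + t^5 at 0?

The Hessian of f at 0 has rank 0. Corank 2; j^3 = s^2*t has shape L^2 M (L != M), so D-series; mu = 8 gives D_8.

D_8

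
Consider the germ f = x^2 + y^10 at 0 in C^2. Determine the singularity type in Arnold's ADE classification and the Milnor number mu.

Type A_{9}, Milnor number mu = 9.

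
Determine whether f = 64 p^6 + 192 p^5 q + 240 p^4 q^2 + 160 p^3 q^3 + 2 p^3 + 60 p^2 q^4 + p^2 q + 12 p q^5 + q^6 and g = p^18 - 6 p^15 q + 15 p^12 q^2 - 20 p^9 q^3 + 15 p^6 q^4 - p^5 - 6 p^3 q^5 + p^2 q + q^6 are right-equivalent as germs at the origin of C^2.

The Hessian of f at 0 has rank 0. Corank 2; j^3 = p^2*(2*p + q) has shape L^2 M (L != M), so D-series; mu = 7 gives D_7. The Hessian of g at 0 has rank 0. Corank 2; j^3 = p^2*q has shape L^2 M (L != M), so D-series; mu = 7 gives D_7. Both have type D_7, hence right-equivalent.

Yes.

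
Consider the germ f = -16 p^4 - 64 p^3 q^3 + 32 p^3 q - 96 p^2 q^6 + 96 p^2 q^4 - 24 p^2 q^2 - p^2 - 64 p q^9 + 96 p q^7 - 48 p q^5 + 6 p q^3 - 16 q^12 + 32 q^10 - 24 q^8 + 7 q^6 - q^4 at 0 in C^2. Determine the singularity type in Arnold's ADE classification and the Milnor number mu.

The Hessian of f at 0 has rank 1. Corank 1: A-series; mu = 3 gives A_3.

Type A_{3}, Milnor number mu = 3.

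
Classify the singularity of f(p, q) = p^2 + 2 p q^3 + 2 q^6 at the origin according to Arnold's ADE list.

A_{5}

The Hessian of f at 0 is [[2, 0], [0, 0]] with rank 1, so corank 1. A Groebner basis of the Jacobian ideal J(f) in C{p,q} is {p*q^2, p + q^3, p^2}; counting standard monomials gives mu = 5. Corank 1: A-series; mu = 5 gives A_5.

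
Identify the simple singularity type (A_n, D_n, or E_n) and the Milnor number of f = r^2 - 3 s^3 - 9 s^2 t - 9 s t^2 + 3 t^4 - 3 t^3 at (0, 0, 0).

Type E_{6}, Milnor number mu = 6.

The Hessian of f at 0 is [[0, 0, 0], [0, 0, 0], [0, 0, 2]] with rank 1, so corank 2. A Groebner basis of the Jacobian ideal J(f) in C{s,t,r} is {t^3, s^2 + 2*s*t + t^2, r}; counting standard monomials gives mu = 6. Corank 2; j^3 = -3*(s + t)^3 is a perfect cube, so E-series; the 4-jet and mu = 6 give E_6.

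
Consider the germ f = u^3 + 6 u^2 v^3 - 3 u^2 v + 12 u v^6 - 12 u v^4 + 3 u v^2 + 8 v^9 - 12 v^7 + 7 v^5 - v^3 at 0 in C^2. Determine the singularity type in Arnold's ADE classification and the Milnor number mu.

The Hessian of f at 0 has rank 0. Corank 2; j^3 = (u - v)^3 is a perfect cube, so E-series; the 5-jet and mu = 8 give E_8.

Type E8, Milnor number mu = 8.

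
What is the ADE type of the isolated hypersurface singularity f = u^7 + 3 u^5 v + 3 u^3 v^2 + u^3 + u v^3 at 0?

E_7

The Hessian of f at 0 is [[0, 0], [0, 0]] with rank 0, so corank 2. A Groebner basis of the Jacobian ideal J(f) in C{u,v} is {u^3, u*v^2, 3*u^2 + v^3}; counting standard monomials gives mu = 7. Corank 2; j^3 = u^3 is a perfect cube, so E-series; the 4-jet and mu = 7 give E_7.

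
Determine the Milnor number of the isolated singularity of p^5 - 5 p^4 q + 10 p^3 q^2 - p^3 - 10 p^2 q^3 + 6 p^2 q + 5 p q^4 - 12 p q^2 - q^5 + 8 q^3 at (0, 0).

8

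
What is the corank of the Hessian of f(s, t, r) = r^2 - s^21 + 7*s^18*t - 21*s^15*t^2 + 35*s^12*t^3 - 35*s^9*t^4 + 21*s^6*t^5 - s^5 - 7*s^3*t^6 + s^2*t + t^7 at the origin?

2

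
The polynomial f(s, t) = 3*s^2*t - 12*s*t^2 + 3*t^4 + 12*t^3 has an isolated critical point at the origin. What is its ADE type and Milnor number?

Type D5, Milnor number mu = 5.

The Hessian of f at 0 has rank 0. Corank 2; j^3 = 3*t*(s - 2*t)^2 has shape L^2 M (L != M), so D-series; mu = 5 gives D_5.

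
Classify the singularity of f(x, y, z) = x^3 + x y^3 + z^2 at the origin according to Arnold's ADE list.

The Hessian of f at 0 has rank 1. Corank 2; j^3 = x^3 is a perfect cube, so E-series; the 4-jet and mu = 7 give E_7.

E_7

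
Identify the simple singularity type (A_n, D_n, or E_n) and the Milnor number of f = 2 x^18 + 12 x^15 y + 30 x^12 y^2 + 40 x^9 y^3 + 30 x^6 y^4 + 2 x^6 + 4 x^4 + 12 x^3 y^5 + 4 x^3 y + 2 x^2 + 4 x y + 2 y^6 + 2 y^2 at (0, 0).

The Hessian of f at 0 is [[4, 4], [4, 4]] with rank 1, so corank 1. A Groebner basis of the Jacobian ideal J(f) in C{x,y} is {x*y^2 + x + y, -x + y^3 - y, x^2 + 2*x*y + y^2}; counting standard monomials gives mu = 5. Corank 1: A-series; mu = 5 gives A_5.

Type A_5, Milnor number mu = 5.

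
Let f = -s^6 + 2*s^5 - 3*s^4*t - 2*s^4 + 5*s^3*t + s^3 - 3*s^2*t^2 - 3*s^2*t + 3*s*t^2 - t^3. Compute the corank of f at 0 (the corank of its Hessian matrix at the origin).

2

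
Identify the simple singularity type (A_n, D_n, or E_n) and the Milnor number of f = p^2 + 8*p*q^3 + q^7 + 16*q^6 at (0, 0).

Type A_6, Milnor number mu = 6.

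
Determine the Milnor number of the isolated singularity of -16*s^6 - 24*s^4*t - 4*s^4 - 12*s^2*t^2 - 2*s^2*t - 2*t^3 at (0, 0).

4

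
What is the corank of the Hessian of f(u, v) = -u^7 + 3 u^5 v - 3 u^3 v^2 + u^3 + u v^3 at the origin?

2

Hessian at 0 has rank 0.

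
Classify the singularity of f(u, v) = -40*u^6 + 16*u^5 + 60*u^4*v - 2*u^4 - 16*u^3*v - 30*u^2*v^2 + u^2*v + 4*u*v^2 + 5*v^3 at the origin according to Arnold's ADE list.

The Hessian of f at 0 has rank 0. Corank 2; j^3 = v*(u^2 + 4*u*v + 5*v^2) splits into three distinct lines over C (the quadratic factor has nonzero discriminant), so D_4.

D_4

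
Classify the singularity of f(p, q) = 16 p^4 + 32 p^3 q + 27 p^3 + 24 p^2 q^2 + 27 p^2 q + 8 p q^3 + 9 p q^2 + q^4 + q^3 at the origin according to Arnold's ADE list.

The Hessian of f at 0 is [[0, 0], [0, 0]] with rank 0, so corank 2. A Groebner basis of the Jacobian ideal J(f) in C{p,q} is {q^4, p*q^2 + 7*q^3/18, p^2 + 2*p*q/3 + q^2/9}; counting standard monomials gives mu = 6. Corank 2; j^3 = (3*p + q)^3 is a perfect cube, so E-series; the 4-jet and mu = 6 give E_6.

E_{6}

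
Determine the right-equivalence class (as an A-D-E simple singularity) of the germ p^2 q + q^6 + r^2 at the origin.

The Hessian of f at 0 has rank 1. Corank 2; j^3 = p^2*q has shape L^2 M (L != M), so D-series; mu = 7 gives D_7.

D_{7}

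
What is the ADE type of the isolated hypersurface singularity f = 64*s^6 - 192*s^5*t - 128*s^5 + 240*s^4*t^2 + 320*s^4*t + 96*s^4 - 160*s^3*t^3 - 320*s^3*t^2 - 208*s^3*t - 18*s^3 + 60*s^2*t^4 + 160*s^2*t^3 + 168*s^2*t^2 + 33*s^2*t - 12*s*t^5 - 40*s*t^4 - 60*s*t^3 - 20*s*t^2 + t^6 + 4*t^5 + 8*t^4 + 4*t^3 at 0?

The Hessian of f at 0 is [[0, 0], [0, 0]] with rank 0, so corank 2. A Groebner basis of the Jacobian ideal J(f) in C{s,t} is {7533*s^2/68 - 1377*s*t/8 + t^4 + 123*t^3/68 + 4455*t^2/68, s^3 - 30*s^2/17 + s*t - 10*t^3/51 + 2*t^2/17, s^2*t - 18*s^2/17 - 52*t^3/153 + 8*t^2/17, -9*s^2/34 + s*t^2 - 3*s*t/4 - 179*t^3/306 + 21*t^2/34}; counting standard monomials gives mu = 7. Corank 2; j^3 = -(2*s - t)*(3*s - 2*t)^2 has shape L^2 M (L != M), so D-series; mu = 7 gives D_7.

D_7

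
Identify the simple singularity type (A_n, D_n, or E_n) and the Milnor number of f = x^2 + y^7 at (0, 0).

Type A_6, Milnor number mu = 6.

The Hessian of f at 0 has rank 1. Corank 1: A-series; mu = 6 gives A_6.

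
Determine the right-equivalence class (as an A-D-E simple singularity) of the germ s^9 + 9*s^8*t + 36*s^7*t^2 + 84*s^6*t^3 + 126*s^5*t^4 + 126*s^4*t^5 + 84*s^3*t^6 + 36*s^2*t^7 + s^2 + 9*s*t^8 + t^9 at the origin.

A_8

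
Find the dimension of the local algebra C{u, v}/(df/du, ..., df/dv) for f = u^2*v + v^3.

The Hessian of f at 0 is [[0, 0], [0, 0]] with rank 0, so corank 2. A Groebner basis of the Jacobian ideal J(f) in C{u,v} is {v^3, u^2 + 3*v^2, u*v}; counting standard monomials gives mu = 4. Corank 2; j^3 = v*(u^2 + v^2) splits into three distinct lines over C (the quadratic factor has nonzero discriminant), so D_4.

4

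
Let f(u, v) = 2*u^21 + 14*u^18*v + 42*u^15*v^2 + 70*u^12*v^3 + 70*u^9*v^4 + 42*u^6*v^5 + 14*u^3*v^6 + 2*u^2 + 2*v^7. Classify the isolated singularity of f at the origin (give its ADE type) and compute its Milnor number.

Type A_6, Milnor number mu = 6.

The Hessian of f at 0 has rank 1. Corank 1: A-series; mu = 6 gives A_6.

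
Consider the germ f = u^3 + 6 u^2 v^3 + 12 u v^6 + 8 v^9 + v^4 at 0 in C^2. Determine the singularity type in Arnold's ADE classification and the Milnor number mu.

Type E_6, Milnor number mu = 6.

The Hessian of f at 0 is [[0, 0], [0, 0]] with rank 0, so corank 2. A Groebner basis of the Jacobian ideal J(f) in C{u,v} is {v^3, u^2}; counting standard monomials gives mu = 6. Corank 2; j^3 = u^3 is a perfect cube, so E-series; the 4-jet and mu = 6 give E_6.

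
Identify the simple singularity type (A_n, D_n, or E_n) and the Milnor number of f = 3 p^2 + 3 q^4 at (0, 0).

Type A3, Milnor number mu = 3.

The Hessian of f at 0 has rank 1. Corank 1: A-series; mu = 3 gives A_3.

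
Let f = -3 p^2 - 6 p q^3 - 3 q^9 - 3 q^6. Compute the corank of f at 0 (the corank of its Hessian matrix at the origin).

1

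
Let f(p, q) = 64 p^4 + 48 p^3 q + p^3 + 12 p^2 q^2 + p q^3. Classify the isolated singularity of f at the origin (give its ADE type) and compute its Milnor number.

Type E_7, Milnor number mu = 7.

The Hessian of f at 0 has rank 0. Corank 2; j^3 = p^3 is a perfect cube, so E-series; the 4-jet and mu = 7 give E_7.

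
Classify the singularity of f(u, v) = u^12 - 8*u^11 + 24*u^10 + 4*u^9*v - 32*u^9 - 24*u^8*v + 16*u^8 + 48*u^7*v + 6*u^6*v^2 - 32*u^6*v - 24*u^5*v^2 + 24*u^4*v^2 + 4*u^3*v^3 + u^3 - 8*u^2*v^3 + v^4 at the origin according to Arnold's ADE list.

E_6

The Hessian of f at 0 is [[0, 0], [0, 0]] with rank 0, so corank 2. A Groebner basis of the Jacobian ideal J(f) in C{u,v} is {v^3, u^2}; counting standard monomials gives mu = 6. Corank 2; j^3 = u^3 is a perfect cube, so E-series; the 4-jet and mu = 6 give E_6.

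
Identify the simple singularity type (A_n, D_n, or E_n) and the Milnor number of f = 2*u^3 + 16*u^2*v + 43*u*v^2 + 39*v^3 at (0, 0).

Type D4, Milnor number mu = 4.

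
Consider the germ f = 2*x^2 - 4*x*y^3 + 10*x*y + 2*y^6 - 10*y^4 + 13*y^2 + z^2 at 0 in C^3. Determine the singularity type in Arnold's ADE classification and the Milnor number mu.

The Hessian of f at 0 is [[4, 10, 0], [10, 26, 0], [0, 0, 2]] with rank 3, so corank 0. A Groebner basis of the Jacobian ideal J(f) in C{x,y,z} is {x, y, z}; counting standard monomials gives mu = 1. Corank 0: nondegenerate Morse point, so A_1.

Type A1, Milnor number mu = 1.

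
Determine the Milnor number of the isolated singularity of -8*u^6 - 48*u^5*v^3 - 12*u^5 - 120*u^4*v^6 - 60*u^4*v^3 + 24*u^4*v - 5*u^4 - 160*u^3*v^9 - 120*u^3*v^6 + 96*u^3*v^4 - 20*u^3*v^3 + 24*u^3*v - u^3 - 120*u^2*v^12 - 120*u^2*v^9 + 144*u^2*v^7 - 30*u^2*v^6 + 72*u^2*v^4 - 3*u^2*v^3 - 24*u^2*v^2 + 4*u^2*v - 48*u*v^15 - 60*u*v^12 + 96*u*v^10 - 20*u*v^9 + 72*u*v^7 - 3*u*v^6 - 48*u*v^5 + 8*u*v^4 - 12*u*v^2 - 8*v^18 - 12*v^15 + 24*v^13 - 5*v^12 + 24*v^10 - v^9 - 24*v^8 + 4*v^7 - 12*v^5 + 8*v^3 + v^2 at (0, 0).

2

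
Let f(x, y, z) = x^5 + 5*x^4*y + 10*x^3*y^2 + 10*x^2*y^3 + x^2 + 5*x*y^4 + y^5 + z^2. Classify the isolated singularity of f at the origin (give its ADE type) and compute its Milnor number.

Type A4, Milnor number mu = 4.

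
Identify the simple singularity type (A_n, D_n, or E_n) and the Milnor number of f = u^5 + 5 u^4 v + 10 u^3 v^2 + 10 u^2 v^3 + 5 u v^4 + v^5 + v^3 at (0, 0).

The Hessian of f at 0 is [[0, 0], [0, 0]] with rank 0, so corank 2. A Groebner basis of the Jacobian ideal J(f) in C{u,v} is {u^4 + 4*u^3*v, v^2}; counting standard monomials gives mu = 8. Corank 2; j^3 = v^3 is a perfect cube, so E-series; the 5-jet and mu = 8 give E_8.

Type E_{8}, Milnor number mu = 8.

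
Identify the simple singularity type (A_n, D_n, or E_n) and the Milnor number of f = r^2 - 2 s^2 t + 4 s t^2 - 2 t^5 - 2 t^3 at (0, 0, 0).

Type D_{6}, Milnor number mu = 6.

The Hessian of f at 0 is [[0, 0, 0], [0, 0, 0], [0, 0, 2]] with rank 1, so corank 2. A Groebner basis of the Jacobian ideal J(f) in C{s,t,r} is {s^2/5 + t^4 - t^2/5, s^3 - t^3, s*t - t^2, r}; counting standard monomials gives mu = 6. Corank 2; j^3 = -2*t*(s - t)^2 has shape L^2 M (L != M), so D-series; mu = 6 gives D_6.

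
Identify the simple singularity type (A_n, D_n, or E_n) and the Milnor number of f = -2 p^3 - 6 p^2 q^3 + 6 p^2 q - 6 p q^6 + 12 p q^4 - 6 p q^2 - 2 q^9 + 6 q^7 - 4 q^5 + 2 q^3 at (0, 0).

Type E8, Milnor number mu = 8.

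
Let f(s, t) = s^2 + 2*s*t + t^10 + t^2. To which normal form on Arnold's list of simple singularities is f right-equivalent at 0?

A9

The Hessian of f at 0 has rank 1. Corank 1: A-series; mu = 9 gives A_9.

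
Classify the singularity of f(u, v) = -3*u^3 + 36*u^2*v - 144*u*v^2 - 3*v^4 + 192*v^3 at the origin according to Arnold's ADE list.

E_{6}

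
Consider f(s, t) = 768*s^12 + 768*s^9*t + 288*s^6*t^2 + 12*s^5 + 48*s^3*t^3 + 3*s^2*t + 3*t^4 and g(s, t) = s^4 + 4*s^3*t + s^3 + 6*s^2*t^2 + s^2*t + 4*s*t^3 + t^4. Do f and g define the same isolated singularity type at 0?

Yes.

The Hessian of f at 0 is [[0, 0], [0, 0]] with rank 0, so corank 2. A Groebner basis of the Jacobian ideal J(f) in C{s,t} is {s^3, s^2/4 + t^3, s*t}; counting standard monomials gives mu = 5. Corank 2; j^3 = 3*s^2*t has shape L^2 M (L != M), so D-series; mu = 5 gives D_5. The Hessian of g at 0 is [[0, 0], [0, 0]] with rank 0, so corank 2. A Groebner basis of the Jacobian ideal J(g) in C{s,t} is {s*t^2, -s*t/4 + t^3, s^2 + s*t}; counting standard monomials gives mu = 5. Corank 2; j^3 = s^2*(s + t) has shape L^2 M (L != M), so D-series; mu = 5 gives D_5. Both have type D_5, hence right-equivalent.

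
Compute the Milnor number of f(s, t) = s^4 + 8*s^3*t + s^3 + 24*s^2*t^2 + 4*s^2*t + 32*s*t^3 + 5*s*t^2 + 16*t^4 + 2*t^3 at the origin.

5

The Hessian of f at 0 has rank 0. Corank 2; j^3 = (s + t)^2*(s + 2*t) has shape L^2 M (L != M), so D-series; mu = 5 gives D_5.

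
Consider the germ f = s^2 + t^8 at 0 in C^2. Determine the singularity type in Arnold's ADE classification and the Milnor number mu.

Type A_7, Milnor number mu = 7.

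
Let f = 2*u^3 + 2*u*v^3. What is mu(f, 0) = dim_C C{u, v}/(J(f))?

The Hessian of f at 0 is [[0, 0], [0, 0]] with rank 0, so corank 2. A Groebner basis of the Jacobian ideal J(f) in C{u,v} is {u^3, u*v^2, 3*u^2 + v^3}; counting standard monomials gives mu = 7. Corank 2; j^3 = 2*u^3 is a perfect cube, so E-series; the 4-jet and mu = 7 give E_7.

7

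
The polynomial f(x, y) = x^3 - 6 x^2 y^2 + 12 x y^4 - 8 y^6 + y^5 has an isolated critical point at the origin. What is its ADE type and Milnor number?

The Hessian of f at 0 is [[0, 0], [0, 0]] with rank 0, so corank 2. A Groebner basis of the Jacobian ideal J(f) in C{x,y} is {y^4, x^3, -x^2/4 + x*y^2}; counting standard monomials gives mu = 8. Corank 2; j^3 = x^3 is a perfect cube, so E-series; the 5-jet and mu = 8 give E_8.

Type E_{8}, Milnor number mu = 8.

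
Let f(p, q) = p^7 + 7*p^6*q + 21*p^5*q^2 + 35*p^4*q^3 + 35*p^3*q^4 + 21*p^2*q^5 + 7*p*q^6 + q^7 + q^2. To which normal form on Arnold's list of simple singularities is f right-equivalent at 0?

The Hessian of f at 0 has rank 1. Corank 1: A-series; mu = 6 gives A_6.

A_6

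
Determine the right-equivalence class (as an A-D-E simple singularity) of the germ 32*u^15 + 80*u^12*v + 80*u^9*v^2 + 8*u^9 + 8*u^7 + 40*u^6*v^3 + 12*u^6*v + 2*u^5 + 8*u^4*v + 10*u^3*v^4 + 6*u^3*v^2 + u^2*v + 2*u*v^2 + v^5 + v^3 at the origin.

D_6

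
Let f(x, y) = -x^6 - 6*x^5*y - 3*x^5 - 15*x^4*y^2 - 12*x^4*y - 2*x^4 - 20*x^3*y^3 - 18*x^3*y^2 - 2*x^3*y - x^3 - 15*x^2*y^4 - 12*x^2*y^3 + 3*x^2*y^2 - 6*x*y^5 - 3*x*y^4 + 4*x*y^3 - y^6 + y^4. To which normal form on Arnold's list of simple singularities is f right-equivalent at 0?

E_{6}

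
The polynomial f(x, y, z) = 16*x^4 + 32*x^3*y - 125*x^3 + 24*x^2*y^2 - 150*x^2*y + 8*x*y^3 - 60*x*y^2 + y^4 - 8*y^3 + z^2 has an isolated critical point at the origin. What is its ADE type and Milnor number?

Type E_{6}, Milnor number mu = 6.

The Hessian of f at 0 has rank 1. Corank 2; j^3 = -(5*x + 2*y)^3 is a perfect cube, so E-series; the 4-jet and mu = 6 give E_6.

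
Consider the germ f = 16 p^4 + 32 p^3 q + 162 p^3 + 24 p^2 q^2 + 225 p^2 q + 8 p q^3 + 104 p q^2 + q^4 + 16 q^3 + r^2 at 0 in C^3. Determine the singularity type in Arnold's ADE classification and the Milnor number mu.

The Hessian of f at 0 has rank 1. Corank 2; j^3 = (2*p + q)*(9*p + 4*q)^2 has shape L^2 M (L != M), so D-series; mu = 5 gives D_5.

Type D_{5}, Milnor number mu = 5.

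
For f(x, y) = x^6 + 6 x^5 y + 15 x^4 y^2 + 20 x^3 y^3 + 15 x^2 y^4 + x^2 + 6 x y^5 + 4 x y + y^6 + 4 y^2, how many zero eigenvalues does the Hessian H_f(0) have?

1

The Hessian at 0 is [[2, 4], [4, 8]] of rank 1; hence corank 1.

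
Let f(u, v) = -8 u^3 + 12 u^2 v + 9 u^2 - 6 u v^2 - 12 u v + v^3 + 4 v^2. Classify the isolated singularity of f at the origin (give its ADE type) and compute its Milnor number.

Type A_2, Milnor number mu = 2.

The Hessian of f at 0 has rank 1. Corank 1: A-series; mu = 2 gives A_2.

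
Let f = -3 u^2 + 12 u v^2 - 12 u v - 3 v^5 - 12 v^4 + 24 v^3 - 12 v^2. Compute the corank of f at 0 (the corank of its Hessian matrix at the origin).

1

Hessian at 0 has rank 1.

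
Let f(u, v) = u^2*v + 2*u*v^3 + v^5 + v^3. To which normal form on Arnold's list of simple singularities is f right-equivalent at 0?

The Hessian of f at 0 is [[0, 0], [0, 0]] with rank 0, so corank 2. A Groebner basis of the Jacobian ideal J(f) in C{u,v} is {v^3, u^2 + 3*v^2, u*v}; counting standard monomials gives mu = 4. Corank 2; j^3 = v*(u^2 + v^2) splits into three distinct lines over C (the quadratic factor has nonzero discriminant), so D_4.

D_4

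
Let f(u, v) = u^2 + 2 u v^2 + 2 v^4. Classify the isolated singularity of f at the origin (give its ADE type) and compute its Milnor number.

Type A3, Milnor number mu = 3.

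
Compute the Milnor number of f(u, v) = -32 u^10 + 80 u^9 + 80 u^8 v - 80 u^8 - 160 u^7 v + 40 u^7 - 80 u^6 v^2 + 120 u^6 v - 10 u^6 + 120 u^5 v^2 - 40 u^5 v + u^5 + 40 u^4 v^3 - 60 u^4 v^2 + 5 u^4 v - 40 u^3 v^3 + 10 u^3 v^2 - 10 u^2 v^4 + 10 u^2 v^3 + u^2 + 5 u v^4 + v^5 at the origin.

4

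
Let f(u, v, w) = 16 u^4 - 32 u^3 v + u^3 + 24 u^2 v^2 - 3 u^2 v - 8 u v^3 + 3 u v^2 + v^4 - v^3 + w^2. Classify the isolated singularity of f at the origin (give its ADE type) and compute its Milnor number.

Type E6, Milnor number mu = 6.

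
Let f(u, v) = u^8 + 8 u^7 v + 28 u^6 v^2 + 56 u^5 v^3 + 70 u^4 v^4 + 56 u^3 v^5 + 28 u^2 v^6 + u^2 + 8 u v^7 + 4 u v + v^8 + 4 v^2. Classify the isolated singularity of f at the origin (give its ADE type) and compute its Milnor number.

Type A_7, Milnor number mu = 7.

The Hessian of f at 0 has rank 1. Corank 1: A-series; mu = 7 gives A_7.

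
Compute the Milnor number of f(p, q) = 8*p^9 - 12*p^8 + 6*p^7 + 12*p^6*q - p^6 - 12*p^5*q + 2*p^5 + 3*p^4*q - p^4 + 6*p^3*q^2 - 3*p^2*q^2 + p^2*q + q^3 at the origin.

4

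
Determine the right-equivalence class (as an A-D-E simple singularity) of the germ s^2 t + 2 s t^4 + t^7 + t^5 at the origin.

D6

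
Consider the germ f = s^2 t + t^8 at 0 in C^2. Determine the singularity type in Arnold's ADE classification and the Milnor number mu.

The Hessian of f at 0 is [[0, 0], [0, 0]] with rank 0, so corank 2. A Groebner basis of the Jacobian ideal J(f) in C{s,t} is {s^2/8 + t^7, s^3, s*t}; counting standard monomials gives mu = 9. Corank 2; j^3 = s^2*t has shape L^2 M (L != M), so D-series; mu = 9 gives D_9.

Type D9, Milnor number mu = 9.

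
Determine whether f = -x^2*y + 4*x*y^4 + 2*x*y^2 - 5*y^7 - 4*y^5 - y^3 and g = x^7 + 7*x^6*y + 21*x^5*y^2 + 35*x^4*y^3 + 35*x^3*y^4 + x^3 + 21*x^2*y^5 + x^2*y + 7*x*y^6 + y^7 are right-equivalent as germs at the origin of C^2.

Yes.

The Hessian of f at 0 has rank 0. Corank 2; j^3 = -y*(x - y)^2 has shape L^2 M (L != M), so D-series; mu = 8 gives D_8. The Hessian of g at 0 has rank 0. Corank 2; j^3 = x^2*(x + y) has shape L^2 M (L != M), so D-series; mu = 8 gives D_8. Both have type D_8, hence right-equivalent.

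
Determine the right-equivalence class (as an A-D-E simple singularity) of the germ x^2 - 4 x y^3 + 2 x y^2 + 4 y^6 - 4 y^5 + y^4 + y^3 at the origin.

A_2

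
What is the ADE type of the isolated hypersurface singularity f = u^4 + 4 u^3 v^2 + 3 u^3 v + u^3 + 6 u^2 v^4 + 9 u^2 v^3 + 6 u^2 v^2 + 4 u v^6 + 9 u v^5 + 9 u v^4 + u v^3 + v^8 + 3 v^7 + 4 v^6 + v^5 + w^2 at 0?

E_7

The Hessian of f at 0 has rank 1. Corank 2; j^3 = u^3 is a perfect cube, so E-series; the 4-jet and mu = 7 give E_7.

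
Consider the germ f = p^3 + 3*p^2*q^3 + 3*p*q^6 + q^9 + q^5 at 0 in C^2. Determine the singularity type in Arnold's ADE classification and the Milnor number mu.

The Hessian of f at 0 has rank 0. Corank 2; j^3 = p^3 is a perfect cube, so E-series; the 5-jet and mu = 8 give E_8.

Type E_8, Milnor number mu = 8.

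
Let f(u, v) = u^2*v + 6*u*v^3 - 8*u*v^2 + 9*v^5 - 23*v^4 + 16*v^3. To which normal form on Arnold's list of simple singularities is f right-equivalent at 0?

D_5

The Hessian of f at 0 is [[0, 0], [0, 0]] with rank 0, so corank 2. A Groebner basis of the Jacobian ideal J(f) in C{u,v} is {u*v^2 + 4*u*v/3 - 16*v^2/3, u*v/3 + v^3 - 4*v^2/3, u^2 - 28*u*v/3 + 64*v^2/3}; counting standard monomials gives mu = 5. Corank 2; j^3 = v*(u - 4*v)^2 has shape L^2 M (L != M), so D-series; mu = 5 gives D_5.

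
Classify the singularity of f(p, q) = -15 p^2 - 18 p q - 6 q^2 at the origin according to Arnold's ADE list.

A_1

The Hessian of f at 0 has rank 2. Corank 0: nondegenerate Morse point, so A_1.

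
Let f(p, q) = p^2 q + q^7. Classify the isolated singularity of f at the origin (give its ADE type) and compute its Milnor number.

The Hessian of f at 0 has rank 0. Corank 2; j^3 = p^2*q has shape L^2 M (L != M), so D-series; mu = 8 gives D_8.

Type D_{8}, Milnor number mu = 8.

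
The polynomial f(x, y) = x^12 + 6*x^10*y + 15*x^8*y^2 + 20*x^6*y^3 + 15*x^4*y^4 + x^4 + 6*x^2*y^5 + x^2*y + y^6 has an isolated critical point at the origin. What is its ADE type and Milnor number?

Type D_{7}, Milnor number mu = 7.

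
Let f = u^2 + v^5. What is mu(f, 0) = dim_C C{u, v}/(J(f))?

4

The Hessian of f at 0 has rank 1. Corank 1: A-series; mu = 4 gives A_4.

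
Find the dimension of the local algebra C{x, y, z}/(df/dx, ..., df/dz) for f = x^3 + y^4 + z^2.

The Hessian of f at 0 has rank 1. Corank 2; j^3 = x^3 is a perfect cube, so E-series; the 4-jet and mu = 6 give E_6.

6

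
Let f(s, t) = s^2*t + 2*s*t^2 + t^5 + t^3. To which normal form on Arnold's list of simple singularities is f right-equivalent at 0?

The Hessian of f at 0 is [[0, 0], [0, 0]] with rank 0, so corank 2. A Groebner basis of the Jacobian ideal J(f) in C{s,t} is {s^2/5 + t^4 - t^2/5, s^3 + t^3, s*t + t^2}; counting standard monomials gives mu = 6. Corank 2; j^3 = t*(s + t)^2 has shape L^2 M (L != M), so D-series; mu = 6 gives D_6.

D_{6}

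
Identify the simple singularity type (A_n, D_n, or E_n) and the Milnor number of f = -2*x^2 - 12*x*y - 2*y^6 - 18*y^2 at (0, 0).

The Hessian of f at 0 has rank 1. Corank 1: A-series; mu = 5 gives A_5.

Type A_5, Milnor number mu = 5.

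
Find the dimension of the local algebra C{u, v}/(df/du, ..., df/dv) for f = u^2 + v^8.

7

The Hessian of f at 0 has rank 1. Corank 1: A-series; mu = 7 gives A_7.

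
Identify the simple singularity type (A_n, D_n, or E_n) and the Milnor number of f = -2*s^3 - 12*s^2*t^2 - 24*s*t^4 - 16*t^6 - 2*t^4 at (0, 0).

The Hessian of f at 0 is [[0, 0], [0, 0]] with rank 0, so corank 2. A Groebner basis of the Jacobian ideal J(f) in C{s,t} is {s^3, s^2*t, s^2/4 + s*t^2, t^3}; counting standard monomials gives mu = 6. Corank 2; j^3 = -2*s^3 is a perfect cube, so E-series; the 4-jet and mu = 6 give E_6.

Type E_6, Milnor number mu = 6.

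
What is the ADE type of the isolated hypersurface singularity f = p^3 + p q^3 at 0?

E7

The Hessian of f at 0 has rank 0. Corank 2; j^3 = p^3 is a perfect cube, so E-series; the 4-jet and mu = 7 give E_7.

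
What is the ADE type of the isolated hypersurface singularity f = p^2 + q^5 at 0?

A4

The Hessian of f at 0 is [[2, 0], [0, 0]] with rank 1, so corank 1. A Groebner basis of the Jacobian ideal J(f) in C{p,q} is {q^4, p}; counting standard monomials gives mu = 4. Corank 1: A-series; mu = 4 gives A_4.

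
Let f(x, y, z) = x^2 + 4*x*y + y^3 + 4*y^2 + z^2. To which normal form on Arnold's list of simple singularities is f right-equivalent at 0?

A_{2}

The Hessian of f at 0 has rank 2. Corank 1: A-series; mu = 2 gives A_2.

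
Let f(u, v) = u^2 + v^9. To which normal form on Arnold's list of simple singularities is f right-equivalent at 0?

A_{8}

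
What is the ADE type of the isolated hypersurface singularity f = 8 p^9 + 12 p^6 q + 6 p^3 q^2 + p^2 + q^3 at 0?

A_2

The Hessian of f at 0 is [[2, 0], [0, 0]] with rank 1, so corank 1. A Groebner basis of the Jacobian ideal J(f) in C{p,q} is {q^2, p}; counting standard monomials gives mu = 2. Corank 1: A-series; mu = 2 gives A_2.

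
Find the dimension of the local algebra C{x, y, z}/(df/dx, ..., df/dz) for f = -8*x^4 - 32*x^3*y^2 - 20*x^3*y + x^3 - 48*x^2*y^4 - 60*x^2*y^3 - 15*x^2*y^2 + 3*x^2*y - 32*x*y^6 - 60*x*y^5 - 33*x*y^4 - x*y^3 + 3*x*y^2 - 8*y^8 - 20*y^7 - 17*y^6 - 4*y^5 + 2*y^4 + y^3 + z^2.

The Hessian of f at 0 has rank 1. Corank 2; j^3 = (x + y)^3 is a perfect cube, so E-series; the 4-jet and mu = 7 give E_7.

7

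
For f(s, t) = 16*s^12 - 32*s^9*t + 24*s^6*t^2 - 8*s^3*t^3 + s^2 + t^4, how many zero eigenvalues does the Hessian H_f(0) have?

Hessian at 0 has rank 1.

1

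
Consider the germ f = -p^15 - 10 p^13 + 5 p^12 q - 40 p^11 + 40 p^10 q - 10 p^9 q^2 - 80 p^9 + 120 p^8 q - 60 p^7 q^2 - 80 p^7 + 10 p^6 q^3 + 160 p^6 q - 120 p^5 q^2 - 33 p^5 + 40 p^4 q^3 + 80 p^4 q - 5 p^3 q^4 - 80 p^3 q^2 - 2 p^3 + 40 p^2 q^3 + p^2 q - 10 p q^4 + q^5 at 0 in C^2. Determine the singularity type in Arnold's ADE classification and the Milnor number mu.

The Hessian of f at 0 has rank 0. Corank 2; j^3 = -p^2*(2*p - q) has shape L^2 M (L != M), so D-series; mu = 6 gives D_6.

Type D_{6}, Milnor number mu = 6.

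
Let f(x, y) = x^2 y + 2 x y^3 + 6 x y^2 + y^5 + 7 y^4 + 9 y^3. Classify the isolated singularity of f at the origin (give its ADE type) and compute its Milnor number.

The Hessian of f at 0 has rank 0. Corank 2; j^3 = y*(x + 3*y)^2 has shape L^2 M (L != M), so D-series; mu = 5 gives D_5.

Type D_{5}, Milnor number mu = 5.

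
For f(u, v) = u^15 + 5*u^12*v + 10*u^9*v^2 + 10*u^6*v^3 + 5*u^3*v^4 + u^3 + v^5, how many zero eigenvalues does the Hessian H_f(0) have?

2

Hessian at 0 has rank 0.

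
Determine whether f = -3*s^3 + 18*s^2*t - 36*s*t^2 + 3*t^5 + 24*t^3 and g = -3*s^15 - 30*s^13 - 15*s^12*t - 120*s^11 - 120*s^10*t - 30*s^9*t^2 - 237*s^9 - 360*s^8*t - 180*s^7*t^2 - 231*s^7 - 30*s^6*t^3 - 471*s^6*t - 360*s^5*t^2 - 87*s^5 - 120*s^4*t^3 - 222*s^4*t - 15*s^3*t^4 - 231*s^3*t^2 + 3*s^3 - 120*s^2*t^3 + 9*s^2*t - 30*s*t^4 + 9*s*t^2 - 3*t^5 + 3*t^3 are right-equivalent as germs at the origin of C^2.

Yes.

The Hessian of f at 0 is [[0, 0], [0, 0]] with rank 0, so corank 2. A Groebner basis of the Jacobian ideal J(f) in C{s,t} is {t^4, s^2 - 4*s*t + 4*t^2}; counting standard monomials gives mu = 8. Corank 2; j^3 = -3*(s - 2*t)^3 is a perfect cube, so E-series; the 5-jet and mu = 8 give E_8. The Hessian of g at 0 is [[0, 0], [0, 0]] with rank 0, so corank 2. A Groebner basis of the Jacobian ideal J(g) in C{s,t} is {7*s^2/2 + s*t^3 + 7*s*t + 7*t^2/2, -4*s^2 - 8*s*t + t^4 - 4*t^2, s^3 - 3*s*t^2 - 2*t^3, s^2*t + 2*s*t^2 + t^3}; counting standard monomials gives mu = 8. Corank 2; j^3 = 3*(s + t)^3 is a perfect cube, so E-series; the 5-jet and mu = 8 give E_8. Both have type E_8, hence right-equivalent.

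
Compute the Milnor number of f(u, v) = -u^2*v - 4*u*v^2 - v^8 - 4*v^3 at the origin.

9

The Hessian of f at 0 is [[0, 0], [0, 0]] with rank 0, so corank 2. A Groebner basis of the Jacobian ideal J(f) in C{u,v} is {u^2/8 + v^7 - v^2/2, u^3 + 8*v^3, u*v + 2*v^2}; counting standard monomials gives mu = 9. Corank 2; j^3 = -v*(u + 2*v)^2 has shape L^2 M (L != M), so D-series; mu = 9 gives D_9.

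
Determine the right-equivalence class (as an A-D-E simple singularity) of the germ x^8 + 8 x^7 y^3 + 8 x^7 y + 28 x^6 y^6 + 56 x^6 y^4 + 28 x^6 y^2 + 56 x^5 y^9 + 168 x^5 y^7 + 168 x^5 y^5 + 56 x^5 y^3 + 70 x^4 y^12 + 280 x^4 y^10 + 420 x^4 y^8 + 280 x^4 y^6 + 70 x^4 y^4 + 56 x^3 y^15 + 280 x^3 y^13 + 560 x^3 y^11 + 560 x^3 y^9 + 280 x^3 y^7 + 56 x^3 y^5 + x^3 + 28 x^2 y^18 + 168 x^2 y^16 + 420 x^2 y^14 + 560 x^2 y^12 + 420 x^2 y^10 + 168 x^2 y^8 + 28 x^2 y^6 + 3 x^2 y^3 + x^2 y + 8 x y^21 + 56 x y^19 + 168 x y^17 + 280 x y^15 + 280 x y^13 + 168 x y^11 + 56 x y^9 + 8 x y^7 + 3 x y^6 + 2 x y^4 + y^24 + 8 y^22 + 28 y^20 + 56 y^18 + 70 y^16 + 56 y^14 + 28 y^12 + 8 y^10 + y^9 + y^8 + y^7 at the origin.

D9

The Hessian of f at 0 has rank 0. Corank 2; j^3 = x^2*(x + y) has shape L^2 M (L != M), so D-series; mu = 9 gives D_9.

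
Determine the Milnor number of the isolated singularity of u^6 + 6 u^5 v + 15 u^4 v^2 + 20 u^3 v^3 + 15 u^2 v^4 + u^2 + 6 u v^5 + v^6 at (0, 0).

5

The Hessian of f at 0 has rank 1. Corank 1: A-series; mu = 5 gives A_5.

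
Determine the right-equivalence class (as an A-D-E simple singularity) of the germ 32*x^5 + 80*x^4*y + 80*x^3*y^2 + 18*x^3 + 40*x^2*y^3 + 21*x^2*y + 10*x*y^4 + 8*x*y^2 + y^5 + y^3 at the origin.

D_6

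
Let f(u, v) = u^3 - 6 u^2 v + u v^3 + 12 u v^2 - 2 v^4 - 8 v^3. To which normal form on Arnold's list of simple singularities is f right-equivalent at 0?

E7

The Hessian of f at 0 has rank 0. Corank 2; j^3 = (u - 2*v)^3 is a perfect cube, so E-series; the 4-jet and mu = 7 give E_7.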